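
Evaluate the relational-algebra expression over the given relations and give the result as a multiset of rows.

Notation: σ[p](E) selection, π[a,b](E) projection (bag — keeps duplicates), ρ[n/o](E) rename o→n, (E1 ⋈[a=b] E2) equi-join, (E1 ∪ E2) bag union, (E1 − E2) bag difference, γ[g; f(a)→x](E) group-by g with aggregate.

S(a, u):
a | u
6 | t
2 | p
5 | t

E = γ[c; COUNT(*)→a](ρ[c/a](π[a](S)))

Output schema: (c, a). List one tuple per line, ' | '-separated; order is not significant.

Subexpression sizes:
  S → 3
  π[a](S) → 3
  ρ[c/a](π[a](S)) → 3
  γ[c; COUNT(*)→a](ρ[c/a](π[a](S))) → 3

== RESULT ==
c | a
2 | 1
5 | 1
6 | 1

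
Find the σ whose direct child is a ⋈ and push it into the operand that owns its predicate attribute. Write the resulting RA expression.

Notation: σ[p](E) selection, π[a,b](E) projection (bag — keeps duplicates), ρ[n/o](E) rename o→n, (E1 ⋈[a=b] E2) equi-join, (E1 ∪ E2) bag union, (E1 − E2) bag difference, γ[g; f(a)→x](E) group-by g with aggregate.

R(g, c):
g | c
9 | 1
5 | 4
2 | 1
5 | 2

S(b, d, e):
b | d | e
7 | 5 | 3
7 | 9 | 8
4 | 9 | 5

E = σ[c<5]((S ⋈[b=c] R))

σ filters on c, owned by the right side.
E' = (S ⋈[b=c] σ[c<5](R))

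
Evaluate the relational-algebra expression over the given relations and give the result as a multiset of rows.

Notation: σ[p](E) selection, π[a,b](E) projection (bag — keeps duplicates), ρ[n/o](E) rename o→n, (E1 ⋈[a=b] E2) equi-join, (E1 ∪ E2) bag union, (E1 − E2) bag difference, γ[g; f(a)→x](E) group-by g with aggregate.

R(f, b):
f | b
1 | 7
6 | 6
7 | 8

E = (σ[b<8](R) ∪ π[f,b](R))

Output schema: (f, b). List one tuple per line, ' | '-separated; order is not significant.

Row counts bottom-up:
  R → 3
  σ[b<8](R) → 2
  R → 3
  π[f,b](R) → 3
  (σ[b<8](R) ∪ π[f,b](R)) → 5

== RESULT ==
f | b
1 | 7
1 | 7
6 | 6
6 | 6
7 | 8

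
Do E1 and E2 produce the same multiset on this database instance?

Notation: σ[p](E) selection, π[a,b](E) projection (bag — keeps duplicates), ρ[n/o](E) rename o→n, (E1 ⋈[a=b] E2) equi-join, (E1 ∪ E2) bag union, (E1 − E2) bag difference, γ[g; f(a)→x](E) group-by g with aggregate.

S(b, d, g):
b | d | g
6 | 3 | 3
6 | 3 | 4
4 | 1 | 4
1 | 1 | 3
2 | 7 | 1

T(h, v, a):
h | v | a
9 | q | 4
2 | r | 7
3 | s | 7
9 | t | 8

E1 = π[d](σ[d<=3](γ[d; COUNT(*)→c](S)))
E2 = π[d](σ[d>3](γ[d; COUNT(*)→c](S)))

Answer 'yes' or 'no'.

E1 subexpression sizes:
  S → 5
  γ[d; COUNT(*)→c](S) → 3
  σ[d<=3](γ[d; COUNT(*)→c](S)) → 2
  π[d](σ[d<=3](γ[d; COUNT(*)→c](S))) → 2
E2 subexpression sizes:
  S → 5
  γ[d; COUNT(*)→c](S) → 3
  σ[d>3](γ[d; COUNT(*)→c](S)) → 1
  π[d](σ[d>3](γ[d; COUNT(*)→c](S))) → 1

E1 result:
d
1
3
E2 result:
d
7
Witness: (1,) appears 1× in E1 but 0× in E2.

no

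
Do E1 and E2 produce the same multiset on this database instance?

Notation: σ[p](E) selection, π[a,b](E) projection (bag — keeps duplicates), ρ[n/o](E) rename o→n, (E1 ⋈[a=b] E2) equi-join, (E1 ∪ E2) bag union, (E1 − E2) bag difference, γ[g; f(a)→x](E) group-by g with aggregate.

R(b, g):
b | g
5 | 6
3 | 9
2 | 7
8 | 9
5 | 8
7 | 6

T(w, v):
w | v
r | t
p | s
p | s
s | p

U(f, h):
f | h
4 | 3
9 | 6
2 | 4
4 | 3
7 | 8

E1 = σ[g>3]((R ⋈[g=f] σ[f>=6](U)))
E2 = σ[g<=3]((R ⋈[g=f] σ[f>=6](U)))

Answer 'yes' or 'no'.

E1 per-node cardinality:
  R → 6
  U → 5
  σ[f>=6](U) → 2
  (R ⋈[g=f] σ[f>=6](U)) → 3
  σ[g>3]((R ⋈[g=f] σ[f>=6](U))) → 3
E2 per-node cardinality:
  R → 6
  U → 5
  σ[f>=6](U) → 2
  (R ⋈[g=f] σ[f>=6](U)) → 3
  σ[g<=3]((R ⋈[g=f] σ[f>=6](U))) → 0

E1 result:
b | g | f | h
2 | 7 | 7 | 8
3 | 9 | 9 | 6
8 | 9 | 9 | 6
E2 result:
b | g | f | h
(0 rows)
Witness: (2, 7, 7, 8) appears 1× in E1 but 0× in E2.

no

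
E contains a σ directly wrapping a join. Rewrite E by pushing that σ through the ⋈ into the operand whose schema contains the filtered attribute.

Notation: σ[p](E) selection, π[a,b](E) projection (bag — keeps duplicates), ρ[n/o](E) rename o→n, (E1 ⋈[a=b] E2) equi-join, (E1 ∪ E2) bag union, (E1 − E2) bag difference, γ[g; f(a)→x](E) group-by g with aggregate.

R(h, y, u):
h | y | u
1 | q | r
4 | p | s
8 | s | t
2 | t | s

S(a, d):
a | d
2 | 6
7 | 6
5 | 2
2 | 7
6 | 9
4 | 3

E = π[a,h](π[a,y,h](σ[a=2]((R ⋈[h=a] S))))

σ filters on a, owned by the right side.
E' = π[a,h](π[a,y,h]((R ⋈[h=a] σ[a=2](S))))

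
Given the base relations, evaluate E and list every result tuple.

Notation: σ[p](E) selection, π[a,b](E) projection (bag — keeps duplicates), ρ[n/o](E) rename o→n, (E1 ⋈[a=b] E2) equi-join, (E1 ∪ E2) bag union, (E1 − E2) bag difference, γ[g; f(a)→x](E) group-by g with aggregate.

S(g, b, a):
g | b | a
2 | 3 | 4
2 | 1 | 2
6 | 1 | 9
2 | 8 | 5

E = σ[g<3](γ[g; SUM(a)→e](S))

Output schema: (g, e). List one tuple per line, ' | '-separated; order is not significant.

Row counts bottom-up:
  S → 4
  γ[g; SUM(a)→e](S) → 2
  σ[g<3](γ[g; SUM(a)→e](S)) → 1

== RESULT ==
g | e
2 | 11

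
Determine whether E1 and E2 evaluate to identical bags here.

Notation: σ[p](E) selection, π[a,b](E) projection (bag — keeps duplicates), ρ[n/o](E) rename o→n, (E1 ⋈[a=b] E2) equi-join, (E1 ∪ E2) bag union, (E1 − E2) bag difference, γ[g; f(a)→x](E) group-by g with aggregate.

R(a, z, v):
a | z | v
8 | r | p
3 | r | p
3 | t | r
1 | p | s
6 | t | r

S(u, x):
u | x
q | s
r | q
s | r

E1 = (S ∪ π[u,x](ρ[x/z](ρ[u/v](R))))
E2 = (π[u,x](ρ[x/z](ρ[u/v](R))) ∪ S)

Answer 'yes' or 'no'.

E1 row counts bottom-up:
  S → 3
  R → 5
  ρ[u/v](R) → 5
  ρ[x/z](ρ[u/v](R)) → 5
  π[u,x](ρ[x/z](ρ[u/v](R))) → 5
  (S ∪ π[u,x](ρ[x/z](ρ[u/v](R)))) → 8
E2 row counts bottom-up:
  R → 5
  ρ[u/v](R) → 5
  ρ[x/z](ρ[u/v](R)) → 5
  π[u,x](ρ[x/z](ρ[u/v](R))) → 5
  S → 3
  (π[u,x](ρ[x/z](ρ[u/v](R))) ∪ S) → 8

E1 and E2 produce the same multiset:
u | x
p | r
p | r
q | s
r | q
r | t
r | t
s | p
s | r

yes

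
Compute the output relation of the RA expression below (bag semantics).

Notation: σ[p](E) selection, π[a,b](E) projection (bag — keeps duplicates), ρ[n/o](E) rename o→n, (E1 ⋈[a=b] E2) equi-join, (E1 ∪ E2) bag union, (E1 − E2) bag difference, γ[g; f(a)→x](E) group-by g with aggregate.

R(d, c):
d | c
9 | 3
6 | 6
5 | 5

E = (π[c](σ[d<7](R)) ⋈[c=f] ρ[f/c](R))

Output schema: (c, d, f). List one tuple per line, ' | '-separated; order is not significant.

Row counts bottom-up:
  R → 3
  σ[d<7](R) → 2
  π[c](σ[d<7](R)) → 2
  R → 3
  ρ[f/c](R) → 3
  (π[c](σ[d<7](R)) ⋈[c=f] ρ[f/c](R)) → 2

== RESULT ==
c | d | f
5 | 5 | 5
6 | 6 | 6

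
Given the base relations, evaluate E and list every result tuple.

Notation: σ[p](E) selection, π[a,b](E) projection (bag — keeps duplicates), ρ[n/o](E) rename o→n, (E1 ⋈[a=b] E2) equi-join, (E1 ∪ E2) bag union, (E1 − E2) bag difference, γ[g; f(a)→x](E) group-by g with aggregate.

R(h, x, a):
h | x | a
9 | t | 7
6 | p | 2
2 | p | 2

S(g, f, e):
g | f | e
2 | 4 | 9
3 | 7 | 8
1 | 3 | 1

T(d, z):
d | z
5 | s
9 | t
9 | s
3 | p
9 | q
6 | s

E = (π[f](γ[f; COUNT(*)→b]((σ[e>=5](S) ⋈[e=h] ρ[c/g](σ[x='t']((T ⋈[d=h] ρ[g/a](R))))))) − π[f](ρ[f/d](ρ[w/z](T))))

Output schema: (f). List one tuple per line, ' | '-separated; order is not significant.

Per-node cardinality:
  S → 3
  σ[e>=5](S) → 2
  T → 6
  R → 3
  ρ[g/a](R) → 3
  (T ⋈[d=h] ρ[g/a](R)) → 4
  σ[x='t']((T ⋈[d=h] ρ[g/a](R))) → 3
  ρ[c/g](σ[x='t']((T ⋈[d=h] ρ[g/a](R)))) → 3
  (σ[e>=5](S) ⋈[e=h] ρ[c/g](σ[x='t']((T ⋈[d=h] ρ[g/a](R))))) → 3
  γ[f; COUNT(*)→b]((σ[e>=5](S) ⋈[e=h] ρ[c/g](σ[x='t']((T ⋈[d=h] ρ[g/a](R)))))) → 1
  π[f](γ[f; COUNT(*)→b]((σ[e>=5](S) ⋈[e=h] ρ[c/g](σ[x='t']((T ⋈[d=h] ρ[g/a](R))))))) → 1
  T → 6
  ρ[w/z](T) → 6
  ρ[f/d](ρ[w/z](T)) → 6
  π[f](ρ[f/d](ρ[w/z](T))) → 6
  (π[f](γ[f; COUNT(*)→b]((σ[e>=5](S) ⋈[e=h] ρ[c/g](σ[x='t']((T ⋈[d=h] ρ[g/a](R))))))) − π[f](ρ[f/d](ρ[w/z](T)))) → 1

== RESULT ==
f
4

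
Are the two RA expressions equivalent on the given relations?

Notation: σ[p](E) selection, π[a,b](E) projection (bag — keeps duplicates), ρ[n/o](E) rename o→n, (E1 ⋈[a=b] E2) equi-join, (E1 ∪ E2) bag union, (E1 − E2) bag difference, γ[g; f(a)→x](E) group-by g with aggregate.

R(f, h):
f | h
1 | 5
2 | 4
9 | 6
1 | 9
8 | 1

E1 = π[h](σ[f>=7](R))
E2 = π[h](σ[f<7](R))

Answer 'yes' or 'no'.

E1 row counts bottom-up:
  R → 5
  σ[f>=7](R) → 2
  π[h](σ[f>=7](R)) → 2
E2 row counts bottom-up:
  R → 5
  σ[f<7](R) → 3
  π[h](σ[f<7](R)) → 3

E1 result:
h
1
6
E2 result:
h
4
5
9
Witness: (6,) appears 1× in E1 but 0× in E2.

no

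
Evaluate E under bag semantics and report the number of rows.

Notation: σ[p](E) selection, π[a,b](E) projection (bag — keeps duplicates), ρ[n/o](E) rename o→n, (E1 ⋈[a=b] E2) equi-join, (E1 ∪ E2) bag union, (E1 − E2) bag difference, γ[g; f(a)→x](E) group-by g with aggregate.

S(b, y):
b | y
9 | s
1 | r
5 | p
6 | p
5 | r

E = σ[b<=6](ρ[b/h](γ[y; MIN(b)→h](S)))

Stepwise |·|:
  S → 5
  γ[y; MIN(b)→h](S) → 3
  ρ[b/h](γ[y; MIN(b)→h](S)) → 3
  σ[b<=6](ρ[b/h](γ[y; MIN(b)→h](S))) → 2

|E| = 2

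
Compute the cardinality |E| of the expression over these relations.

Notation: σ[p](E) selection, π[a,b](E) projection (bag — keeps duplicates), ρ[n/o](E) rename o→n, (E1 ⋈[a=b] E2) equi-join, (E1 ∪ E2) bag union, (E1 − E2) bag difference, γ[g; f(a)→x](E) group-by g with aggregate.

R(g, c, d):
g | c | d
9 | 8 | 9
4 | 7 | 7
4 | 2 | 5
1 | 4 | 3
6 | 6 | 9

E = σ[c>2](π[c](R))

Per-node cardinality:
  R → 5
  π[c](R) → 5
  σ[c>2](π[c](R)) → 4

|E| = 4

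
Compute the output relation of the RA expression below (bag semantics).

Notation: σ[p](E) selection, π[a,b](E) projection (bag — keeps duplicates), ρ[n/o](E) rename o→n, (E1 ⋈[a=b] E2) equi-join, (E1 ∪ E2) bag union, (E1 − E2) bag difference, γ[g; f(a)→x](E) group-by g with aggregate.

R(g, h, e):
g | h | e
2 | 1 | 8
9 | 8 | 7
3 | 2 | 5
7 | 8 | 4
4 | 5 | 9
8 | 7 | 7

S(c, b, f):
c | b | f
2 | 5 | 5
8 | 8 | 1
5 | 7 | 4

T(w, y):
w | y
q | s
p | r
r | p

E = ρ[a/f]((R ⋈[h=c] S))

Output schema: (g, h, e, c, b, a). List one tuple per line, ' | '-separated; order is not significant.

Row counts bottom-up:
  R → 6
  S → 3
  (R ⋈[h=c] S) → 4
  ρ[a/f]((R ⋈[h=c] S)) → 4

== RESULT ==
g | h | e | c | b | a
3 | 2 | 5 | 2 | 5 | 5
4 | 5 | 9 | 5 | 7 | 4
7 | 8 | 4 | 8 | 8 | 1
9 | 8 | 7 | 8 | 8 | 1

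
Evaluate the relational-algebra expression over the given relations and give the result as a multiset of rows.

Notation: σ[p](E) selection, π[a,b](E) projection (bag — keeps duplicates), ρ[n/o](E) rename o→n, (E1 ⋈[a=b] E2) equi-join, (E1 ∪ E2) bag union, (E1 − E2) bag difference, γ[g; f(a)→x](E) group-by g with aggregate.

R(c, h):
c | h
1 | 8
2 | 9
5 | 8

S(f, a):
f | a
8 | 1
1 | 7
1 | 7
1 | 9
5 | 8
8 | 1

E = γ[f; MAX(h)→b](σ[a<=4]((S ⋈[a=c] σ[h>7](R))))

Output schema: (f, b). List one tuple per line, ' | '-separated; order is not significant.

Row counts bottom-up:
  S → 6
  R → 3
  σ[h>7](R) → 3
  (S ⋈[a=c] σ[h>7](R)) → 2
  σ[a<=4]((S ⋈[a=c] σ[h>7](R))) → 2
  γ[f; MAX(h)→b](σ[a<=4]((S ⋈[a=c] σ[h>7](R)))) → 1

== RESULT ==
f | b
8 | 8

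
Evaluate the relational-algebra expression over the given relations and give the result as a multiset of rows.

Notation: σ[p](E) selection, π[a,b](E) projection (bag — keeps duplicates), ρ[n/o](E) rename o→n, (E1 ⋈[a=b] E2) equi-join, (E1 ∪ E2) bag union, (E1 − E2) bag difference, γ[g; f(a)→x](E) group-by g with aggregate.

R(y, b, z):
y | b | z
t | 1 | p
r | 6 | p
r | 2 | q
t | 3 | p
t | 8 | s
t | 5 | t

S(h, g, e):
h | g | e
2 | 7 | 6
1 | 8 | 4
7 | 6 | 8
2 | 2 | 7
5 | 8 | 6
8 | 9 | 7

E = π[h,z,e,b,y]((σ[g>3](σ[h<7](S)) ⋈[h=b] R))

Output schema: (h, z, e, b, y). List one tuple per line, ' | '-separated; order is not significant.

Per-node cardinality:
  S → 6
  σ[h<7](S) → 4
  σ[g>3](σ[h<7](S)) → 3
  R → 6
  (σ[g>3](σ[h<7](S)) ⋈[h=b] R) → 3
  π[h,z,e,b,y]((σ[g>3](σ[h<7](S)) ⋈[h=b] R)) → 3

== RESULT ==
h | z | e | b | y
1 | p | 4 | 1 | t
2 | q | 6 | 2 | r
5 | t | 6 | 5 | t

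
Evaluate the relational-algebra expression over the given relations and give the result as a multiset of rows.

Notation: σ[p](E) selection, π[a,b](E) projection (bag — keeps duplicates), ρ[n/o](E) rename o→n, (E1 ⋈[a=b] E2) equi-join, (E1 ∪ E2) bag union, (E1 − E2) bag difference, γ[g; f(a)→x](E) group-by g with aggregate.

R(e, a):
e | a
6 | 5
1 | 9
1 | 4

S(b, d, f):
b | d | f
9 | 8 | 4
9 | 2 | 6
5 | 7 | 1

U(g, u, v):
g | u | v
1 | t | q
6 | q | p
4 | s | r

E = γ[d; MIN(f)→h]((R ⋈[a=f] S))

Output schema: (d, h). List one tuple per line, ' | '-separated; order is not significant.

Row counts bottom-up:
  R → 3
  S → 3
  (R ⋈[a=f] S) → 1
  γ[d; MIN(f)→h]((R ⋈[a=f] S)) → 1

== RESULT ==
d | h
8 | 4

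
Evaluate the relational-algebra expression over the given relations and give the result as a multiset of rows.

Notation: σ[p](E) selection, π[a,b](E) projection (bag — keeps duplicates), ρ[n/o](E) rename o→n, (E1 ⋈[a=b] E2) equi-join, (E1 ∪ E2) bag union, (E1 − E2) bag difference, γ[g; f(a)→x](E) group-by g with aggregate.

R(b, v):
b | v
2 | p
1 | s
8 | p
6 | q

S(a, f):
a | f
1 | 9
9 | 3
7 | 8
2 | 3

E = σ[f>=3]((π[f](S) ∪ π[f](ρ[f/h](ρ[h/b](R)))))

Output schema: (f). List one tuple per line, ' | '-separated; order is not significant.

Row counts bottom-up:
  S → 4
  π[f](S) → 4
  R → 4
  ρ[h/b](R) → 4
  ρ[f/h](ρ[h/b](R)) → 4
  π[f](ρ[f/h](ρ[h/b](R))) → 4
  (π[f](S) ∪ π[f](ρ[f/h](ρ[h/b](R)))) → 8
  σ[f>=3]((π[f](S) ∪ π[f](ρ[f/h](ρ[h/b](R))))) → 6

== RESULT ==
f
3
3
6
8
8
9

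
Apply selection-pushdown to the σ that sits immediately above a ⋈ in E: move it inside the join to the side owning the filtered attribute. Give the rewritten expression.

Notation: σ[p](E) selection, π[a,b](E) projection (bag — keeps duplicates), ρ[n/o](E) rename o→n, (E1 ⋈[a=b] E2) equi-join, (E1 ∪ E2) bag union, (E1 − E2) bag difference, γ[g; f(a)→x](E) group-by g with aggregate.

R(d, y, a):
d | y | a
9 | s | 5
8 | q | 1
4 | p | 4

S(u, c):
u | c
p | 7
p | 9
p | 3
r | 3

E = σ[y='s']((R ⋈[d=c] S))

σ filters on y, owned by the left side.
E' = (σ[y='s'](R) ⋈[d=c] S)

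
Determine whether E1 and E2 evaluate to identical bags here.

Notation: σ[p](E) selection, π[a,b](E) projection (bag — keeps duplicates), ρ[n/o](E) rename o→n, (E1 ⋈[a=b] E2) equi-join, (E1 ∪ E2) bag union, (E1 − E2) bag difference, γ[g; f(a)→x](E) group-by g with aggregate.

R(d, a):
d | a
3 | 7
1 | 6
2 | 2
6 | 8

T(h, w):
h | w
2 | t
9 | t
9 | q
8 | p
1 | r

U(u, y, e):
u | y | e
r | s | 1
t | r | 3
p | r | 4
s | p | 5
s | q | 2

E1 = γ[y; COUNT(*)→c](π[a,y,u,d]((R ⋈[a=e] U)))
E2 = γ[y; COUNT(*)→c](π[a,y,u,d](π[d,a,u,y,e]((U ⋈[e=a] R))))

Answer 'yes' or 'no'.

E1 subexpression sizes:
  R → 4
  U → 5
  (R ⋈[a=e] U) → 1
  π[a,y,u,d]((R ⋈[a=e] U)) → 1
  γ[y; COUNT(*)→c](π[a,y,u,d]((R ⋈[a=e] U))) → 1
E2 subexpression sizes:
  U → 5
  R → 4
  (U ⋈[e=a] R) → 1
  π[d,a,u,y,e]((U ⋈[e=a] R)) → 1
  π[a,y,u,d](π[d,a,u,y,e]((U ⋈[e=a] R))) → 1
  γ[y; COUNT(*)→c](π[a,y,u,d](π[d,a,u,y,e]((U ⋈[e=a] R)))) → 1

E1 and E2 produce the same multiset:
y | c
q | 1

yes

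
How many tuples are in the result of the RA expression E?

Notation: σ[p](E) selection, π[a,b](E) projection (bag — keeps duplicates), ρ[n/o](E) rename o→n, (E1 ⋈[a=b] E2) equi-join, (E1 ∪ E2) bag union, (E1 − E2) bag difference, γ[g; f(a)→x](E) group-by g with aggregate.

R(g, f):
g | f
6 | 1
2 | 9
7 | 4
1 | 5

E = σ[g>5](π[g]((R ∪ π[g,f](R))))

Stepwise |·|:
  R → 4
  R → 4
  π[g,f](R) → 4
  (R ∪ π[g,f](R)) → 8
  π[g]((R ∪ π[g,f](R))) → 8
  σ[g>5](π[g]((R ∪ π[g,f](R)))) → 4

|E| = 4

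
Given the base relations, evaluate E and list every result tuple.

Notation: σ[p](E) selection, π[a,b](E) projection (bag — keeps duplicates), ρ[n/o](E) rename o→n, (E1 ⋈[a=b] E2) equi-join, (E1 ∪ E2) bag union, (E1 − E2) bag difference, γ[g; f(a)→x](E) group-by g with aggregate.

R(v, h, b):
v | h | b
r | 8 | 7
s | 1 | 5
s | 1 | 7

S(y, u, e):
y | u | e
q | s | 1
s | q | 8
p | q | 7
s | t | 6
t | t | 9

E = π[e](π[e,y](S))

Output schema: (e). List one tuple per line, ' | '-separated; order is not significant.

Per-node cardinality:
  S → 5
  π[e,y](S) → 5
  π[e](π[e,y](S)) → 5

== RESULT ==
e
1
6
7
8
9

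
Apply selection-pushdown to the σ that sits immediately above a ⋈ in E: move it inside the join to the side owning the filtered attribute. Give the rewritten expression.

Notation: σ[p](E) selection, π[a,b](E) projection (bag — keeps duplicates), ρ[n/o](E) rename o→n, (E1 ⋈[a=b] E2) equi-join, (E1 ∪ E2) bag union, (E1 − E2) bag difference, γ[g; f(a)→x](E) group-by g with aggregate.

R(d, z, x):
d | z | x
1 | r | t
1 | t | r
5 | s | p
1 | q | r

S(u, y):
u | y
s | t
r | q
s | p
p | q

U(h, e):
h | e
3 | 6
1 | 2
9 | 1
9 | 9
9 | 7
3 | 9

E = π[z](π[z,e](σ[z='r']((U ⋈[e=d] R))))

σ filters on z, owned by the right side.
E' = π[z](π[z,e]((U ⋈[e=d] σ[z='r'](R))))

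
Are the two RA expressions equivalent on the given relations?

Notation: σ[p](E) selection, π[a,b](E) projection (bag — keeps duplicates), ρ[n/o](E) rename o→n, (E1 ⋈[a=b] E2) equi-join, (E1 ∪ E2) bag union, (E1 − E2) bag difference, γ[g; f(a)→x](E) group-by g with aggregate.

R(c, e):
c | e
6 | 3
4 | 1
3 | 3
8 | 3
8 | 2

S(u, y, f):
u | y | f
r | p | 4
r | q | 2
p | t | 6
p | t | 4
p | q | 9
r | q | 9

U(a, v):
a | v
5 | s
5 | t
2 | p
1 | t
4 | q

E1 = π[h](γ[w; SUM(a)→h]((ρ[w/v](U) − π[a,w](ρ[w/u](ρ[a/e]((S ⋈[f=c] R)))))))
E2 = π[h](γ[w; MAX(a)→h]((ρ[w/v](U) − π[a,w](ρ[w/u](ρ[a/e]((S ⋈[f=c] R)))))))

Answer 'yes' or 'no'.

E1 row counts bottom-up:
  U → 5
  ρ[w/v](U) → 5
  S → 6
  R → 5
  (S ⋈[f=c] R) → 3
  ρ[a/e]((S ⋈[f=c] R)) → 3
  ρ[w/u](ρ[a/e]((S ⋈[f=c] R))) → 3
  π[a,w](ρ[w/u](ρ[a/e]((S ⋈[f=c] R)))) → 3
  (ρ[w/v](U) − π[a,w](ρ[w/u](ρ[a/e]((S ⋈[f=c] R))))) → 5
  γ[w; SUM(a)→h]((ρ[w/v](U) − π[a,w](ρ[w/u](ρ[a/e]((S ⋈[f=c] R)))))) → 4
  π[h](γ[w; SUM(a)→h]((ρ[w/v](U) − π[a,w](ρ[w/u](ρ[a/e]((S ⋈[f=c] R))))))) → 4
E2 row counts bottom-up:
  U → 5
  ρ[w/v](U) → 5
  S → 6
  R → 5
  (S ⋈[f=c] R) → 3
  ρ[a/e]((S ⋈[f=c] R)) → 3
  ρ[w/u](ρ[a/e]((S ⋈[f=c] R))) → 3
  π[a,w](ρ[w/u](ρ[a/e]((S ⋈[f=c] R)))) → 3
  (ρ[w/v](U) − π[a,w](ρ[w/u](ρ[a/e]((S ⋈[f=c] R))))) → 5
  γ[w; MAX(a)→h]((ρ[w/v](U) − π[a,w](ρ[w/u](ρ[a/e]((S ⋈[f=c] R)))))) → 4
  π[h](γ[w; MAX(a)→h]((ρ[w/v](U) − π[a,w](ρ[w/u](ρ[a/e]((S ⋈[f=c] R))))))) → 4

E1 result:
h
2
4
5
6
E2 result:
h
2
4
5
5
Witness: (6,) appears 1× in E1 but 0× in E2.

no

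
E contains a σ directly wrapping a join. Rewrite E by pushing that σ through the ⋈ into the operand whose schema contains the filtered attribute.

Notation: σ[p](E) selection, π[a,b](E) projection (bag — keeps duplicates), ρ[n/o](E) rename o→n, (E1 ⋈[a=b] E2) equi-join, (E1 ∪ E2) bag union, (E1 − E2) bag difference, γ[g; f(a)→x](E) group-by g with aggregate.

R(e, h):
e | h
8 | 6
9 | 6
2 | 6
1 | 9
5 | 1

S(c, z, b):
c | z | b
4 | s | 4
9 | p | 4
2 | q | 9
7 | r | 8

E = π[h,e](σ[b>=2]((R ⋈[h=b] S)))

σ filters on b, owned by the right side.
E' = π[h,e]((R ⋈[h=b] σ[b>=2](S)))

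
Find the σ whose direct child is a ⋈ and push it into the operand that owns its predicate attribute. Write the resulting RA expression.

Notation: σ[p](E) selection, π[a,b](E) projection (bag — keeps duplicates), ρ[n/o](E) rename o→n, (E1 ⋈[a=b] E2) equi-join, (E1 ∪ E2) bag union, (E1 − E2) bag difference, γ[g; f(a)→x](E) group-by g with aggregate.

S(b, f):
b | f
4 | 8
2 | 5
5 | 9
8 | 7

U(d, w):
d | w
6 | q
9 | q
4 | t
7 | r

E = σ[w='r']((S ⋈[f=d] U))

σ filters on w, owned by the right side.
E' = (S ⋈[f=d] σ[w='r'](U))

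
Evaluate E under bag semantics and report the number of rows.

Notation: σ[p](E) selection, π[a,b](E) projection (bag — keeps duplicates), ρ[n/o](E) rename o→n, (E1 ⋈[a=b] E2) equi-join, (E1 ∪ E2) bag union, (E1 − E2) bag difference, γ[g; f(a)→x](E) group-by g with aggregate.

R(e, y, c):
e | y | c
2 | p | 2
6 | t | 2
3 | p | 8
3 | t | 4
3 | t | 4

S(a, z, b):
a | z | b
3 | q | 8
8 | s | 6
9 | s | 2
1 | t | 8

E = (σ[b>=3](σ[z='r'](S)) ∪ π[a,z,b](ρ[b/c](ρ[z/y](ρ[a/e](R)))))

Per-node cardinality:
  S → 4
  σ[z='r'](S) → 0
  σ[b>=3](σ[z='r'](S)) → 0
  R → 5
  ρ[a/e](R) → 5
  ρ[z/y](ρ[a/e](R)) → 5
  ρ[b/c](ρ[z/y](ρ[a/e](R))) → 5
  π[a,z,b](ρ[b/c](ρ[z/y](ρ[a/e](R)))) → 5
  (σ[b>=3](σ[z='r'](S)) ∪ π[a,z,b](ρ[b/c](ρ[z/y](ρ[a/e](R))))) → 5

|E| = 5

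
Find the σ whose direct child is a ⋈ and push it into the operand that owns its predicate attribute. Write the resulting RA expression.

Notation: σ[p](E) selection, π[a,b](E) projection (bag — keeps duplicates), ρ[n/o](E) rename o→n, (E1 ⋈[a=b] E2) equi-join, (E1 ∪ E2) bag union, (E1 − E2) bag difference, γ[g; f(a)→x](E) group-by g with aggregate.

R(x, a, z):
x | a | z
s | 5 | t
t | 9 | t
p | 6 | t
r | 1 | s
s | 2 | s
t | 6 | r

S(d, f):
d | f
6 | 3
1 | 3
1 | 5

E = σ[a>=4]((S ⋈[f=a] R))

σ filters on a, owned by the right side.
E' = (S ⋈[f=a] σ[a>=4](R))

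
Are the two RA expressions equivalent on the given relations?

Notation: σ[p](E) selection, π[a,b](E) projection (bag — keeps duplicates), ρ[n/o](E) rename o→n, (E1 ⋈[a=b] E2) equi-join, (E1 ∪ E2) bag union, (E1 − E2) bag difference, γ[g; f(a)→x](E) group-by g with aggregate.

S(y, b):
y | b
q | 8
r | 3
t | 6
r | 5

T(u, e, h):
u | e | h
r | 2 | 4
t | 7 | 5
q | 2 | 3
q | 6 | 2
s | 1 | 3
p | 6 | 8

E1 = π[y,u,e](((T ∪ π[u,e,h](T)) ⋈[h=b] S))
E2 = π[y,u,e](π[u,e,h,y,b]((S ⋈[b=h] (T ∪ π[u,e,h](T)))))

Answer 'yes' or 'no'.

E1 per-node cardinality:
  T → 6
  T → 6
  π[u,e,h](T) → 6
  (T ∪ π[u,e,h](T)) → 12
  S → 4
  ((T ∪ π[u,e,h](T)) ⋈[h=b] S) → 8
  π[y,u,e](((T ∪ π[u,e,h](T)) ⋈[h=b] S)) → 8
E2 per-node cardinality:
  S → 4
  T → 6
  T → 6
  π[u,e,h](T) → 6
  (T ∪ π[u,e,h](T)) → 12
  (S ⋈[b=h] (T ∪ π[u,e,h](T))) → 8
  π[u,e,h,y,b]((S ⋈[b=h] (T ∪ π[u,e,h](T)))) → 8
  π[y,u,e](π[u,e,h,y,b]((S ⋈[b=h] (T ∪ π[u,e,h](T))))) → 8

E1 and E2 produce the same multiset:
y | u | e
q | p | 6
q | p | 6
r | q | 2
r | q | 2
r | s | 1
r | s | 1
r | t | 7
r | t | 7

yes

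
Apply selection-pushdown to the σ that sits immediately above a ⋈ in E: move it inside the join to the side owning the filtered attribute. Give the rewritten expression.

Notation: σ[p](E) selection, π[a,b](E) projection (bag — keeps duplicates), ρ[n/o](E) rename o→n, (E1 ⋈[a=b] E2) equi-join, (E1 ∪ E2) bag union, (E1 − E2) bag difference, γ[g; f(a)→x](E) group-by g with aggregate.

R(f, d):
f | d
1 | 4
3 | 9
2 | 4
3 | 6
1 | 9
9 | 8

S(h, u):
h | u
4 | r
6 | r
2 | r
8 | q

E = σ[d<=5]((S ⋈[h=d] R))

σ filters on d, owned by the right side.
E' = (S ⋈[h=d] σ[d<=5](R))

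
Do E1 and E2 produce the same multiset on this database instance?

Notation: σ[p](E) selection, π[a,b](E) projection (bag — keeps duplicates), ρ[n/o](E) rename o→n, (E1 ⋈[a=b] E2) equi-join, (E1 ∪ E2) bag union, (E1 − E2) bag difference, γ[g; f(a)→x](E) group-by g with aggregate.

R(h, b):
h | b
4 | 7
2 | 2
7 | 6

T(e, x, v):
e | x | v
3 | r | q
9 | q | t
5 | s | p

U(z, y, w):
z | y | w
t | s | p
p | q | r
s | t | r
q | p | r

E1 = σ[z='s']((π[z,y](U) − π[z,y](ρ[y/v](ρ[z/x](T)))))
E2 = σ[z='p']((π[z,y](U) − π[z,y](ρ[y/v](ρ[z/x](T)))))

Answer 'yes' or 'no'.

E1 per-node cardinality:
  U → 4
  π[z,y](U) → 4
  T → 3
  ρ[z/x](T) → 3
  ρ[y/v](ρ[z/x](T)) → 3
  π[z,y](ρ[y/v](ρ[z/x](T))) → 3
  (π[z,y](U) − π[z,y](ρ[y/v](ρ[z/x](T)))) → 4
  σ[z='s']((π[z,y](U) − π[z,y](ρ[y/v](ρ[z/x](T))))) → 1
E2 per-node cardinality:
  U → 4
  π[z,y](U) → 4
  T → 3
  ρ[z/x](T) → 3
  ρ[y/v](ρ[z/x](T)) → 3
  π[z,y](ρ[y/v](ρ[z/x](T))) → 3
  (π[z,y](U) − π[z,y](ρ[y/v](ρ[z/x](T)))) → 4
  σ[z='p']((π[z,y](U) − π[z,y](ρ[y/v](ρ[z/x](T))))) → 1

E1 result:
z | y
s | t
E2 result:
z | y
p | q
Witness: ('p', 'q') appears 0× in E1 but 1× in E2.

no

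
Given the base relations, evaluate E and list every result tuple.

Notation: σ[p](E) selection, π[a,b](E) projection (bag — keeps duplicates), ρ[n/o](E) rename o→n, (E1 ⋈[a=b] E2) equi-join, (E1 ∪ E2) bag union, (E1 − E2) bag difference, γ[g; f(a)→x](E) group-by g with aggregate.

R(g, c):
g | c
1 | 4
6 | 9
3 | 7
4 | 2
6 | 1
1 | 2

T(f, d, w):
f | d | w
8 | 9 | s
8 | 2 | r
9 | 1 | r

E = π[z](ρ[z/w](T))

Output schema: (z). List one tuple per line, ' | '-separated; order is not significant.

Per-node cardinality:
  T → 3
  ρ[z/w](T) → 3
  π[z](ρ[z/w](T)) → 3

== RESULT ==
z
r
r
s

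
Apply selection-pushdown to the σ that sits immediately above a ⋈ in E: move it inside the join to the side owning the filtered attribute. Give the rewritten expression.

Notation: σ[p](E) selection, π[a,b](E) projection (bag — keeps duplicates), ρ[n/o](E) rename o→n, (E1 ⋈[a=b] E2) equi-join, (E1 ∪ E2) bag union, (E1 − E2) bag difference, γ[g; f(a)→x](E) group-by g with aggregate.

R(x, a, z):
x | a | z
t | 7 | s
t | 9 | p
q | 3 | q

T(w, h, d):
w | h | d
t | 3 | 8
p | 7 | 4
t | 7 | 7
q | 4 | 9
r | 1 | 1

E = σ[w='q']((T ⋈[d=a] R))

σ filters on w, owned by the left side.
E' = (σ[w='q'](T) ⋈[d=a] R)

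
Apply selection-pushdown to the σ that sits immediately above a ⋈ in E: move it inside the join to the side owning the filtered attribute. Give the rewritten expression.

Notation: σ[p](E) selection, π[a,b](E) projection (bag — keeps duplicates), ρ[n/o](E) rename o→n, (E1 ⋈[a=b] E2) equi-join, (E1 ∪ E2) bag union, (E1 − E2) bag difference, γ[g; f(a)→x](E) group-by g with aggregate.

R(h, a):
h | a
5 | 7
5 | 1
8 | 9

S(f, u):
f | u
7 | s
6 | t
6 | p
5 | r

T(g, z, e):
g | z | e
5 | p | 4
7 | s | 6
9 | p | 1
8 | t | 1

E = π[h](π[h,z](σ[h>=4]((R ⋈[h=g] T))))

σ filters on h, owned by the left side.
E' = π[h](π[h,z]((σ[h>=4](R) ⋈[h=g] T)))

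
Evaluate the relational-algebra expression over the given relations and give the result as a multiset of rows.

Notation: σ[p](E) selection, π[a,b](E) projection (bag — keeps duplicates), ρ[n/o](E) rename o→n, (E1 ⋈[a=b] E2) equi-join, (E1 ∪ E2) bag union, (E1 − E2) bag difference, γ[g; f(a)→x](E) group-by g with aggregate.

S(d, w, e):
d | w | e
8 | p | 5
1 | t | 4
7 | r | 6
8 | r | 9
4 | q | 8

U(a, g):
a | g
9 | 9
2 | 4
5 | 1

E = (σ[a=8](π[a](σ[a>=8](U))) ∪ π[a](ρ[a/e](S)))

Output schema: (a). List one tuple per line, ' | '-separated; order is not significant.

Subexpression sizes:
  U → 3
  σ[a>=8](U) → 1
  π[a](σ[a>=8](U)) → 1
  σ[a=8](π[a](σ[a>=8](U))) → 0
  S → 5
  ρ[a/e](S) → 5
  π[a](ρ[a/e](S)) → 5
  (σ[a=8](π[a](σ[a>=8](U))) ∪ π[a](ρ[a/e](S))) → 5

== RESULT ==
a
4
5
6
8
9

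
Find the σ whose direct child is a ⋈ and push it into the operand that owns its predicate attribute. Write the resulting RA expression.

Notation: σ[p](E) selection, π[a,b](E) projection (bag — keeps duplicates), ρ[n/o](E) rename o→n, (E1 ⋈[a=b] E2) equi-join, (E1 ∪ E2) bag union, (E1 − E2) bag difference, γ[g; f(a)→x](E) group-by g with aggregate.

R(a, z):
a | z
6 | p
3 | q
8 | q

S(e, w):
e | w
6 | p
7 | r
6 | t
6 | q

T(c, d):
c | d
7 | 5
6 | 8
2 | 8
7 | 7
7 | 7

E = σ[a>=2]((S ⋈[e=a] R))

σ filters on a, owned by the right side.
E' = (S ⋈[e=a] σ[a>=2](R))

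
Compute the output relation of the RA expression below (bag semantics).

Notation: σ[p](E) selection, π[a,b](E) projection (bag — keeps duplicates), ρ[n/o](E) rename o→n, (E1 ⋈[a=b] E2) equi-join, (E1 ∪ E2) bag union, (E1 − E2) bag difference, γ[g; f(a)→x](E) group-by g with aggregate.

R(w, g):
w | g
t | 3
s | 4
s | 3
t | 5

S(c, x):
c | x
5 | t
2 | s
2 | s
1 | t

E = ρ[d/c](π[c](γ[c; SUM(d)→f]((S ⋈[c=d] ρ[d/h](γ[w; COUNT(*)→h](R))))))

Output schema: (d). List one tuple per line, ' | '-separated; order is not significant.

Row counts bottom-up:
  S → 4
  R → 4
  γ[w; COUNT(*)→h](R) → 2
  ρ[d/h](γ[w; COUNT(*)→h](R)) → 2
  (S ⋈[c=d] ρ[d/h](γ[w; COUNT(*)→h](R))) → 4
  γ[c; SUM(d)→f]((S ⋈[c=d] ρ[d/h](γ[w; COUNT(*)→h](R)))) → 1
  π[c](γ[c; SUM(d)→f]((S ⋈[c=d] ρ[d/h](γ[w; COUNT(*)→h](R))))) → 1
  ρ[d/c](π[c](γ[c; SUM(d)→f]((S ⋈[c=d] ρ[d/h](γ[w; COUNT(*)→h](R)))))) → 1

== RESULT ==
d
2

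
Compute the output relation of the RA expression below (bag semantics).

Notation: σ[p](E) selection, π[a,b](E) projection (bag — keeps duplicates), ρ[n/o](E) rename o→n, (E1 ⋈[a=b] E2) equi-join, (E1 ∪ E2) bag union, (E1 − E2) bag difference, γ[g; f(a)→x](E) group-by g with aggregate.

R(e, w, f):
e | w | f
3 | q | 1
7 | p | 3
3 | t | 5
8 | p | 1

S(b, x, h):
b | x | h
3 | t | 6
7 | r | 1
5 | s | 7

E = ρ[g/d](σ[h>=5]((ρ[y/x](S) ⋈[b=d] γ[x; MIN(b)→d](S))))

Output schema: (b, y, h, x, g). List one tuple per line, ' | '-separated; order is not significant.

Subexpression sizes:
  S → 3
  ρ[y/x](S) → 3
  S → 3
  γ[x; MIN(b)→d](S) → 3
  (ρ[y/x](S) ⋈[b=d] γ[x; MIN(b)→d](S)) → 3
  σ[h>=5]((ρ[y/x](S) ⋈[b=d] γ[x; MIN(b)→d](S))) → 2
  ρ[g/d](σ[h>=5]((ρ[y/x](S) ⋈[b=d] γ[x; MIN(b)→d](S)))) → 2

== RESULT ==
b | y | h | x | g
3 | t | 6 | t | 3
5 | s | 7 | s | 5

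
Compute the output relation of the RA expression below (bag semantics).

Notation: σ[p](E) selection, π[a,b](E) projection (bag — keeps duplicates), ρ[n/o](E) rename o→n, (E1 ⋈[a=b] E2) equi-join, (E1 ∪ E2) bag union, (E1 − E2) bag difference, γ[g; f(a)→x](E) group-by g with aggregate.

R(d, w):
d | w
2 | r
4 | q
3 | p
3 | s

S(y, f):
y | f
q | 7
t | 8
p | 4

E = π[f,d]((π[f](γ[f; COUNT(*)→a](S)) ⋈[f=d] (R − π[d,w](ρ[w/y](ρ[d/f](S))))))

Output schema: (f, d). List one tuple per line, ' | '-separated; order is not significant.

Per-node cardinality:
  S → 3
  γ[f; COUNT(*)→a](S) → 3
  π[f](γ[f; COUNT(*)→a](S)) → 3
  R → 4
  S → 3
  ρ[d/f](S) → 3
  ρ[w/y](ρ[d/f](S)) → 3
  π[d,w](ρ[w/y](ρ[d/f](S))) → 3
  (R − π[d,w](ρ[w/y](ρ[d/f](S)))) → 4
  (π[f](γ[f; COUNT(*)→a](S)) ⋈[f=d] (R − π[d,w](ρ[w/y](ρ[d/f](S))))) → 1
  π[f,d]((π[f](γ[f; COUNT(*)→a](S)) ⋈[f=d] (R − π[d,w](ρ[w/y](ρ[d/f](S)))))) → 1

== RESULT ==
f | d
4 | 4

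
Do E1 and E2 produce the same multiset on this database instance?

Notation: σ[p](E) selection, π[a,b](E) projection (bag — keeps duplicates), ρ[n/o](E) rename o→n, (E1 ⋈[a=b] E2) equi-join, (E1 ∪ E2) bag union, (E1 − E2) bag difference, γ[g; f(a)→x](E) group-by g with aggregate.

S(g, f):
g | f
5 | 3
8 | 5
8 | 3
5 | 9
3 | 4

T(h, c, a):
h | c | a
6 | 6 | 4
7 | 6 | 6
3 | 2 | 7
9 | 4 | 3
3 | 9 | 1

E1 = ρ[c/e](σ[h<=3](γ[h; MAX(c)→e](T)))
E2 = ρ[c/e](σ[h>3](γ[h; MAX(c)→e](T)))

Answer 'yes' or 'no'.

E1 stepwise |·|:
  T → 5
  γ[h; MAX(c)→e](T) → 4
  σ[h<=3](γ[h; MAX(c)→e](T)) → 1
  ρ[c/e](σ[h<=3](γ[h; MAX(c)→e](T))) → 1
E2 stepwise |·|:
  T → 5
  γ[h; MAX(c)→e](T) → 4
  σ[h>3](γ[h; MAX(c)→e](T)) → 3
  ρ[c/e](σ[h>3](γ[h; MAX(c)→e](T))) → 3

E1 result:
h | c
3 | 9
E2 result:
h | c
6 | 6
7 | 6
9 | 4
Witness: (6, 6) appears 0× in E1 but 1× in E2.

no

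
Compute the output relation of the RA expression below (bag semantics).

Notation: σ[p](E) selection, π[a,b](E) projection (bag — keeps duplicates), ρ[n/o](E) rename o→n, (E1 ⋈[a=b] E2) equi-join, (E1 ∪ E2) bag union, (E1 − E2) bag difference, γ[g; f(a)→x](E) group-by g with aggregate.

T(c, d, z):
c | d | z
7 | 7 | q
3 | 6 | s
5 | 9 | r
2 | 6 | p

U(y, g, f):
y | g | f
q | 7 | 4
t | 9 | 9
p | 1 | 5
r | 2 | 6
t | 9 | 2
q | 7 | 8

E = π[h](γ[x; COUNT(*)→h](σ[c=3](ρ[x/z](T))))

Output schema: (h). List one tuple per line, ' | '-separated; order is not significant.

Row counts bottom-up:
  T → 4
  ρ[x/z](T) → 4
  σ[c=3](ρ[x/z](T)) → 1
  γ[x; COUNT(*)→h](σ[c=3](ρ[x/z](T))) → 1
  π[h](γ[x; COUNT(*)→h](σ[c=3](ρ[x/z](T)))) → 1

== RESULT ==
h
1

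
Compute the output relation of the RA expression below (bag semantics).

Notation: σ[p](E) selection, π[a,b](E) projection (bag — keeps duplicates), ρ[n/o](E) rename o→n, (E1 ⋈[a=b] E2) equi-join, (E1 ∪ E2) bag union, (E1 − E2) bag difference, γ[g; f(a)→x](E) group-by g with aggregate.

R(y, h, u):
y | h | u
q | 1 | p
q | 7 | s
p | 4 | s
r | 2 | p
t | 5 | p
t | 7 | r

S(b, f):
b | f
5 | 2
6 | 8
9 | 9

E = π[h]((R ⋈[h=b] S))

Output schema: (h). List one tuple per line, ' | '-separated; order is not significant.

Row counts bottom-up:
  R → 6
  S → 3
  (R ⋈[h=b] S) → 1
  π[h]((R ⋈[h=b] S)) → 1

== RESULT ==
h
5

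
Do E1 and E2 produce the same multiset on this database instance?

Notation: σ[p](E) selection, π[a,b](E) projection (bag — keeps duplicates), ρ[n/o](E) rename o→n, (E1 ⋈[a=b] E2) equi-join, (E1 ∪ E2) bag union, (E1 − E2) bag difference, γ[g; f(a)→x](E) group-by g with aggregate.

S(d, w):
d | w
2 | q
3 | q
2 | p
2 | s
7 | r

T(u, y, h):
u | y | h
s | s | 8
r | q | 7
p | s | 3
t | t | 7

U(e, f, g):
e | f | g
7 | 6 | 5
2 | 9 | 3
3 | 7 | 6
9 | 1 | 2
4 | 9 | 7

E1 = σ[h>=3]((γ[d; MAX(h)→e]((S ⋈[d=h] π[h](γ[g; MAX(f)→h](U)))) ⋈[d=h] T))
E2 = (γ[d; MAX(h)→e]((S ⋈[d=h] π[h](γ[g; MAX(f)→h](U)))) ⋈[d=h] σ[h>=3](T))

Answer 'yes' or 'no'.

E1 row counts bottom-up:
  S → 5
  U → 5
  γ[g; MAX(f)→h](U) → 5
  π[h](γ[g; MAX(f)→h](U)) → 5
  (S ⋈[d=h] π[h](γ[g; MAX(f)→h](U))) → 1
  γ[d; MAX(h)→e]((S ⋈[d=h] π[h](γ[g; MAX(f)→h](U)))) → 1
  T → 4
  (γ[d; MAX(h)→e]((S ⋈[d=h] π[h](γ[g; MAX(f)→h](U)))) ⋈[d=h] T) → 2
  σ[h>=3]((γ[d; MAX(h)→e]((S ⋈[d=h] π[h](γ[g; MAX(f)→h](U)))) ⋈[d=h] T)) → 2
E2 row counts bottom-up:
  S → 5
  U → 5
  γ[g; MAX(f)→h](U) → 5
  π[h](γ[g; MAX(f)→h](U)) → 5
  (S ⋈[d=h] π[h](γ[g; MAX(f)→h](U))) → 1
  γ[d; MAX(h)→e]((S ⋈[d=h] π[h](γ[g; MAX(f)→h](U)))) → 1
  T → 4
  σ[h>=3](T) → 4
  (γ[d; MAX(h)→e]((S ⋈[d=h] π[h](γ[g; MAX(f)→h](U)))) ⋈[d=h] σ[h>=3](T)) → 2

E1 and E2 produce the same multiset:
d | e | u | y | h
7 | 7 | r | q | 7
7 | 7 | t | t | 7

yes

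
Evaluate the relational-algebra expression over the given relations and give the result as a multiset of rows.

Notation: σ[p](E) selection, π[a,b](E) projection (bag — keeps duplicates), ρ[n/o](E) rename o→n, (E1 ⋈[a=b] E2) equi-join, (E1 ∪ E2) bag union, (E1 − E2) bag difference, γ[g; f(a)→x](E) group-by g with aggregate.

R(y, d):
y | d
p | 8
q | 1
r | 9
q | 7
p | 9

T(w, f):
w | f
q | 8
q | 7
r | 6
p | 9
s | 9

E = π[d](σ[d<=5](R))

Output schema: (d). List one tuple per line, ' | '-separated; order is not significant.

Subexpression sizes:
  R → 5
  σ[d<=5](R) → 1
  π[d](σ[d<=5](R)) → 1

== RESULT ==
d
1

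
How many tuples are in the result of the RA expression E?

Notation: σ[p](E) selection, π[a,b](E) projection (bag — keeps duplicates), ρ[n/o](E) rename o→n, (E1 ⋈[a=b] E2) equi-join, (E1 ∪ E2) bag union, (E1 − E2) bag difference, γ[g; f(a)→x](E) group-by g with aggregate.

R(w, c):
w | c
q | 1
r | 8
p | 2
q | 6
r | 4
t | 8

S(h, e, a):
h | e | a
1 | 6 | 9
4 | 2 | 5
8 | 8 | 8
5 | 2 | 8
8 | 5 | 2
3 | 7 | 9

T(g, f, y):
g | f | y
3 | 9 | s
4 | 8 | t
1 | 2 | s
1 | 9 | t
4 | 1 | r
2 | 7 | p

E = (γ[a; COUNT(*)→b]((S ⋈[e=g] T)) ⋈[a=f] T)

Stepwise |·|:
  S → 6
  T → 6
  (S ⋈[e=g] T) → 2
  γ[a; COUNT(*)→b]((S ⋈[e=g] T)) → 2
  T → 6
  (γ[a; COUNT(*)→b]((S ⋈[e=g] T)) ⋈[a=f] T) → 1

|E| = 1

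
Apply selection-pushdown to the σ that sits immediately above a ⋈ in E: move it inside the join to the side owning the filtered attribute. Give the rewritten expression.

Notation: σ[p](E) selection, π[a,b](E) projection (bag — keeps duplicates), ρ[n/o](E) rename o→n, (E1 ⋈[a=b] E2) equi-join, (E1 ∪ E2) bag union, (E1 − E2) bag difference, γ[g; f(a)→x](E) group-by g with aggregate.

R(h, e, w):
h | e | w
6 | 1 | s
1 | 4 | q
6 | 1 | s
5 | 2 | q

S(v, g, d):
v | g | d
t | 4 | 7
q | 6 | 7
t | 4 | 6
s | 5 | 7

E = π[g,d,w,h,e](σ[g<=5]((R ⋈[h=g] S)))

σ filters on g, owned by the right side.
E' = π[g,d,w,h,e]((R ⋈[h=g] σ[g<=5](S)))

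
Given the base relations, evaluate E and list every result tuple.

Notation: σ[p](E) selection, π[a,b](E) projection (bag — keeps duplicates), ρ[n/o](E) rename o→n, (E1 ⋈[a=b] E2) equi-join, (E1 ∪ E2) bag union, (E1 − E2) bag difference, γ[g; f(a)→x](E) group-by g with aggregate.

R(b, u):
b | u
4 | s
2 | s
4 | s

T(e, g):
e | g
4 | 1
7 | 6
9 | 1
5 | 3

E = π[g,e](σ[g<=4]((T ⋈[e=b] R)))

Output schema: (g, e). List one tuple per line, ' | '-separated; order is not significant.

Row counts bottom-up:
  T → 4
  R → 3
  (T ⋈[e=b] R) → 2
  σ[g<=4]((T ⋈[e=b] R)) → 2
  π[g,e](σ[g<=4]((T ⋈[e=b] R))) → 2

== RESULT ==
g | e
1 | 4
1 | 4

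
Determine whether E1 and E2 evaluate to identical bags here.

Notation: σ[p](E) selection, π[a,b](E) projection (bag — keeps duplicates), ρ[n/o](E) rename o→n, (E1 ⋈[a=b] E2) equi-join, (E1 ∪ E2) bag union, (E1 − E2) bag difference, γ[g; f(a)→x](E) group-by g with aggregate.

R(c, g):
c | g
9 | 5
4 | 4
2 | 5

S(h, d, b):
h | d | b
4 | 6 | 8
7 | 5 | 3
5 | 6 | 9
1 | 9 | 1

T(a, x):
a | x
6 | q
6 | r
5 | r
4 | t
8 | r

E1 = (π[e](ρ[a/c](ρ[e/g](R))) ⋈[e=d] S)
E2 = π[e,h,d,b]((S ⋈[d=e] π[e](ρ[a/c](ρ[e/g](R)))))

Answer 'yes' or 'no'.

E1 per-node cardinality:
  R → 3
  ρ[e/g](R) → 3
  ρ[a/c](ρ[e/g](R)) → 3
  π[e](ρ[a/c](ρ[e/g](R))) → 3
  S → 4
  (π[e](ρ[a/c](ρ[e/g](R))) ⋈[e=d] S) → 2
E2 per-node cardinality:
  S → 4
  R → 3
  ρ[e/g](R) → 3
  ρ[a/c](ρ[e/g](R)) → 3
  π[e](ρ[a/c](ρ[e/g](R))) → 3
  (S ⋈[d=e] π[e](ρ[a/c](ρ[e/g](R)))) → 2
  π[e,h,d,b]((S ⋈[d=e] π[e](ρ[a/c](ρ[e/g](R))))) → 2

E1 and E2 produce the same multiset:
e | h | d | b
5 | 7 | 5 | 3
5 | 7 | 5 | 3

yes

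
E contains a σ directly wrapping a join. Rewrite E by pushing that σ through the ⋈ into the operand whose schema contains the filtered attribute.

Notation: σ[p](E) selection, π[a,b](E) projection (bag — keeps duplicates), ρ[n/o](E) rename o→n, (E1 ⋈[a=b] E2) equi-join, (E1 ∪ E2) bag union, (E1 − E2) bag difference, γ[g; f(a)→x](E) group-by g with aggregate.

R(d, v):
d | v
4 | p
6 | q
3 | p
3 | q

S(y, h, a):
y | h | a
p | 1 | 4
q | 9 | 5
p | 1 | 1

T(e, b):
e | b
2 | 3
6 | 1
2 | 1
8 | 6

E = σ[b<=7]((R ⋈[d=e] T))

σ filters on b, owned by the right side.
E' = (R ⋈[d=e] σ[b<=7](T))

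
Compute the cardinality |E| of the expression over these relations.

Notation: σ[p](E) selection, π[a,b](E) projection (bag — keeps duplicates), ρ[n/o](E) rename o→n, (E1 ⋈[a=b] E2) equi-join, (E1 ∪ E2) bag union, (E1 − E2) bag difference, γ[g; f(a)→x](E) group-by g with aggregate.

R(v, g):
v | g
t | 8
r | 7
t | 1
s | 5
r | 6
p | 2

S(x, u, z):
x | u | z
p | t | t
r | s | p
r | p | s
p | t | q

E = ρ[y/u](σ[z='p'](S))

Per-node cardinality:
  S → 4
  σ[z='p'](S) → 1
  ρ[y/u](σ[z='p'](S)) → 1

|E| = 1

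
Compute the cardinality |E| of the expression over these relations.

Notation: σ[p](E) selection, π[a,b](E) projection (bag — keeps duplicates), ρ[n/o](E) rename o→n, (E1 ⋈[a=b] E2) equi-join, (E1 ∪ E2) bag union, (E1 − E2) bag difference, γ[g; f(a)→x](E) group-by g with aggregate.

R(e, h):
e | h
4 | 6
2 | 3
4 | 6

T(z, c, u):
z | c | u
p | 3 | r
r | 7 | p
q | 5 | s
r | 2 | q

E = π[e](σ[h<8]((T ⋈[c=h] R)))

Row counts bottom-up:
  T → 4
  R → 3
  (T ⋈[c=h] R) → 1
  σ[h<8]((T ⋈[c=h] R)) → 1
  π[e](σ[h<8]((T ⋈[c=h] R))) → 1

|E| = 1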